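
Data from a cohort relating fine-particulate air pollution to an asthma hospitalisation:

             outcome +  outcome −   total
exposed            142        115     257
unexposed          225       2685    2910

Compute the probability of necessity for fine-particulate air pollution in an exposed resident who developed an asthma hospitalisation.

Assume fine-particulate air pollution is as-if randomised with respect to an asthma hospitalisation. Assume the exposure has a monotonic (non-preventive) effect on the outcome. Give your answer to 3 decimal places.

PN ≈ 0.860

p₁ = P(outcome | exposed) = 142/257 = 0.55253
p₀ = P(outcome | unexposed) = 225/2910 = 0.07732
Under exogeneity and monotonicity, PN = (p₁ − p₀)/p₁.
PN = (0.55253 − 0.07732) / 0.55253 ≈ 0.8601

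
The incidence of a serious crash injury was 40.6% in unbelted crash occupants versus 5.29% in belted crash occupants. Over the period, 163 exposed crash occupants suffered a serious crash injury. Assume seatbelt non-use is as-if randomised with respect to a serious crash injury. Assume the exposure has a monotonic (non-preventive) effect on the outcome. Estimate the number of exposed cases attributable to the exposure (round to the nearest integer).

about 142 cases

p₁ = 0.406, p₀ = 0.0529.
PN = (p₁ − p₀)/p₁ = (0.406 − 0.0529) / 0.406 ≈ 0.86970.
Attributable cases ≈ PN × (exposed cases) = 0.86970 × 163 ≈ 141.76.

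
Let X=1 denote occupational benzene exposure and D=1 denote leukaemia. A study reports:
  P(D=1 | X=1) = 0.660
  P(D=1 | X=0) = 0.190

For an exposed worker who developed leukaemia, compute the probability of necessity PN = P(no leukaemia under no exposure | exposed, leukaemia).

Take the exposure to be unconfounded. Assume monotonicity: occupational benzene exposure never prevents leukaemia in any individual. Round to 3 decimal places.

Let p₁ = 0.66, p₀ = 0.19.
Under exogeneity and monotonicity, PN = (p₁ − p₀) / p₁.
PN = (0.66 − 0.19) / 0.66 = 0.47 / 0.66 ≈ 0.7121

PN ≈ 0.712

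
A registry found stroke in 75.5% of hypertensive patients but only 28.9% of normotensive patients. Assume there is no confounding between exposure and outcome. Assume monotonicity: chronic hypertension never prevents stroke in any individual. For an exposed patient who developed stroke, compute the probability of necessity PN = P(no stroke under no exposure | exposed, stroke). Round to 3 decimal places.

PN ≈ 0.617

p₁ = 0.755, p₀ = 0.289.
Under exogeneity and monotonicity, PN = (p₁ − p₀) / p₁.
PN = (0.755 − 0.289) / 0.755 = 0.466 / 0.755 ≈ 0.6172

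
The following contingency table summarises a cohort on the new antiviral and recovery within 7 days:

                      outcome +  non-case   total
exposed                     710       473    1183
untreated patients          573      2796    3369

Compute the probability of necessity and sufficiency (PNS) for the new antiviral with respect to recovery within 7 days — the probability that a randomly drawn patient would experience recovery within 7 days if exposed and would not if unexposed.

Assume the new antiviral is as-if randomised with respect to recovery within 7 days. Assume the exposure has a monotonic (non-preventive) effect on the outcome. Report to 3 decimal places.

PNS ≈ 0.430

p₁ = P(outcome | exposed) = 710/1183 = 0.60017
p₀ = P(outcome | unexposed) = 573/3369 = 0.17008
Under exogeneity and monotonicity, PNS = p₁ − p₀.
PNS = 0.60017 − 0.17008 = 0.43009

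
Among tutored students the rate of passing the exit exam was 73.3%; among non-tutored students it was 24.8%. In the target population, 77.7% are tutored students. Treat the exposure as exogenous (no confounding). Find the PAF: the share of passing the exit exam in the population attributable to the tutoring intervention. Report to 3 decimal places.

p₁ = 0.733, p₀ = 0.248.
Overall risk P(Y=1) = π·p₁ + (1−π)·p₀ = 0.777×0.733 + 0.223×0.248 = 0.62484.
Under exogeneity, PAF = [P(Y=1) − p₀] / P(Y=1).
PAF = (0.62484 − 0.248) / 0.62484 ≈ 0.6031

PAF ≈ 0.603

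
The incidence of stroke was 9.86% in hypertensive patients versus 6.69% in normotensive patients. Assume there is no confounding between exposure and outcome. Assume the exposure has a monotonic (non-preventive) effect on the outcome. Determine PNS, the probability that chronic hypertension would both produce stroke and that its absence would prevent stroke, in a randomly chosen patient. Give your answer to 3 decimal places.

p₁ = 0.0986, p₀ = 0.0669.
Under exogeneity and monotonicity, PNS = p₁ − p₀.
PNS = 0.0986 − 0.0669 = 0.0317

PNS ≈ 0.032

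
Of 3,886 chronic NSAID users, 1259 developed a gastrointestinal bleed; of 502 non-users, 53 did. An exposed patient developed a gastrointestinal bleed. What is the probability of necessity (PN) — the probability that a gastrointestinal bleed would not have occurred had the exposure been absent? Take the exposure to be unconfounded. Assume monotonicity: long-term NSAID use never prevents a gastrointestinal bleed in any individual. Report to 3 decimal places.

p₁ = P(outcome | exposed) = 1259/3886 = 0.32398
p₀ = P(outcome | unexposed) = 53/502 = 0.10558
Under exogeneity and monotonicity, PN = (p₁ − p₀) / p₁.
PN = (0.32398 − 0.10558) / 0.32398 = 0.21841 / 0.32398 ≈ 0.6741

PN ≈ 0.674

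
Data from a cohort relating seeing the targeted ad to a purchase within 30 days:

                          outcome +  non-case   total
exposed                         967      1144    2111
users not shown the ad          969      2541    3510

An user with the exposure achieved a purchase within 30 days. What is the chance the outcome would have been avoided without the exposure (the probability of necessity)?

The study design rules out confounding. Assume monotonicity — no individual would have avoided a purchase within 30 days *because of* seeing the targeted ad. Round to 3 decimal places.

PN ≈ 0.397

p₁ = P(outcome | exposed) = 967/2111 = 0.45808
p₀ = P(outcome | unexposed) = 969/3510 = 0.27607
Under exogeneity and monotonicity, PN = (p₁ − p₀)/p₁.
PN = (0.45808 − 0.27607) / 0.45808 ≈ 0.3973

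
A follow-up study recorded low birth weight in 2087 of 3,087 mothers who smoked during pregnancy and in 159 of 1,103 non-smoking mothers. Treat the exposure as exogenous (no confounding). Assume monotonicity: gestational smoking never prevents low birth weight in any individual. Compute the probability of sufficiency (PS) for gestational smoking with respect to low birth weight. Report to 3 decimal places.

PS ≈ 0.621

p₁ = P(outcome | exposed) = 2087/3087 = 0.67606
p₀ = P(outcome | unexposed) = 159/1103 = 0.14415
Under exogeneity and monotonicity, PS = (p₁ − p₀) / (1 − p₀).
PS = (0.67606 − 0.14415) / (1 − 0.14415) = 0.53191 / 0.85585 ≈ 0.6215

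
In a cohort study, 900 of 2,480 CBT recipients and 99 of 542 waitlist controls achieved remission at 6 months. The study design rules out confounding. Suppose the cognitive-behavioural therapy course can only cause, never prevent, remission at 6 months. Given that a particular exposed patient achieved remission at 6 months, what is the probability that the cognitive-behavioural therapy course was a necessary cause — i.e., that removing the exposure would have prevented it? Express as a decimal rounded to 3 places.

PN ≈ 0.497

p₁ = P(outcome | exposed) = 900/2480 = 0.3629
p₀ = P(outcome | unexposed) = 99/542 = 0.18266
Under exogeneity and monotonicity, PN = (p₁ − p₀) / p₁.
PN = (0.3629 − 0.18266) / 0.3629 = 0.18025 / 0.3629 ≈ 0.4967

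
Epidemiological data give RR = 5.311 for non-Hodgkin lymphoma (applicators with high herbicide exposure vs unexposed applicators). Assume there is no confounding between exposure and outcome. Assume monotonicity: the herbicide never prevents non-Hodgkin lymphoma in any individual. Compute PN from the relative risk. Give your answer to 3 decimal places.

Under exogeneity and monotonicity, PN = (RR − 1) / RR = 1 − 1/RR.
PN = (5.311 − 1) / 5.311 = 4.311 / 5.311 ≈ 0.8117

PN ≈ 0.812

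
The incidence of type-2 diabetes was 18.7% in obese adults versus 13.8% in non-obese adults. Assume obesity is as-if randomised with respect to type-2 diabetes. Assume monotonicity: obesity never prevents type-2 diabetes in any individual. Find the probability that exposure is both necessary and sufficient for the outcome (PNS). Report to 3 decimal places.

PNS ≈ 0.049

p₁ = 0.187, p₀ = 0.138.
Under exogeneity and monotonicity, PNS = p₁ − p₀.
PNS = 0.187 − 0.138 = 0.049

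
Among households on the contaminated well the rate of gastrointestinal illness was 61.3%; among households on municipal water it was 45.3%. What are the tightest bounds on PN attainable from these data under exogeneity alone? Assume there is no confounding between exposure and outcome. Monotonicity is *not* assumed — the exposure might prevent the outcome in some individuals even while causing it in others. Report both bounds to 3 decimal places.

p₁ = 0.613, p₀ = 0.453.
Under exogeneity alone the bounds on PN are max{0,(p₁−p₀)/p₁} ≤ PN ≤ min{1,(1−p₀)/p₁}.
  lower = (p₁ − p₀)/p₁ = 0.16 / 0.613 ≈ 0.2610
  upper = min{1, (1 − p₀)/p₁} = 0.547 / 0.613 ≈ 0.8923

0.261 ≤ PN ≤ 0.892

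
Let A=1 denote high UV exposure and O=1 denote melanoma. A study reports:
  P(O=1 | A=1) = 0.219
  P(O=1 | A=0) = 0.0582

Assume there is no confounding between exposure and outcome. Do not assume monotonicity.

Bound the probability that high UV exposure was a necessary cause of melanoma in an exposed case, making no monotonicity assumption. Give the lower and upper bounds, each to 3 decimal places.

Let p₁ = 0.219, p₀ = 0.0582.
Under exogeneity alone the bounds on PN are max{0,(p₁−p₀)/p₁} ≤ PN ≤ min{1,(1−p₀)/p₁}.
  lower = (p₁ − p₀)/p₁ = 0.1608 / 0.219 ≈ 0.7342
  upper = min{1, (1 − p₀)/p₁} = 0.9418 / 0.219 ≈ 4.3005 → capped at 1

0.734 ≤ PN ≤ 1.000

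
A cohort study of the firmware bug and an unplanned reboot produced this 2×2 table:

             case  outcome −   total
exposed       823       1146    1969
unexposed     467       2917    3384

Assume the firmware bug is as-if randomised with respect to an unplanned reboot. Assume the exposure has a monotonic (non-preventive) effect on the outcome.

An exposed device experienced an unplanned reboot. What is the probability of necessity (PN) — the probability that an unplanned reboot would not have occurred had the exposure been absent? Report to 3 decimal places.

p₁ = P(outcome | exposed) = 823/1969 = 0.41798
p₀ = P(outcome | unexposed) = 467/3384 = 0.138
Under exogeneity and monotonicity, PN = (p₁ − p₀)/p₁.
PN = (0.41798 − 0.138) / 0.41798 ≈ 0.6698

PN ≈ 0.670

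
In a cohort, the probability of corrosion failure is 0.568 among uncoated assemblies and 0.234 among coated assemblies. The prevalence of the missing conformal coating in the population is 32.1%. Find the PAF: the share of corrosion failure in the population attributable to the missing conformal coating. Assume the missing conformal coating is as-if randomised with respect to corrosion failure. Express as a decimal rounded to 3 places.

PAF ≈ 0.314

Let p₁ = 0.568, p₀ = 0.234.
Overall risk P(Y=1) = π·p₁ + (1−π)·p₀ = 0.321×0.568 + 0.679×0.234 = 0.34121.
Under exogeneity, PAF = [P(Y=1) − p₀] / P(Y=1).
PAF = (0.34121 − 0.234) / 0.34121 ≈ 0.3142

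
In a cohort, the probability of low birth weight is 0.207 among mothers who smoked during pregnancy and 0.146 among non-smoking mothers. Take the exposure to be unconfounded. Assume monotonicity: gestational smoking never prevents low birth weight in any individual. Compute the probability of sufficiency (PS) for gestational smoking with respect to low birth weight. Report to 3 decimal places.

Let p₁ = 0.207, p₀ = 0.146.
Under exogeneity and monotonicity, PS = (p₁ − p₀) / (1 − p₀).
PS = (0.207 − 0.146) / (1 − 0.146) = 0.061 / 0.854 ≈ 0.0714

PS ≈ 0.071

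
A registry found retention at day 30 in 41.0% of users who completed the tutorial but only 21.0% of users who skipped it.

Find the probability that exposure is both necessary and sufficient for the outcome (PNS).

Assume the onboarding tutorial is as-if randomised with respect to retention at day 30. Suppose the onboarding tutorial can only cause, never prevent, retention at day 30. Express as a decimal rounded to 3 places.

PNS ≈ 0.200

p₁ = 0.41, p₀ = 0.21.
Under exogeneity and monotonicity, PNS = p₁ − p₀.
PNS = 0.41 − 0.21 = 0.2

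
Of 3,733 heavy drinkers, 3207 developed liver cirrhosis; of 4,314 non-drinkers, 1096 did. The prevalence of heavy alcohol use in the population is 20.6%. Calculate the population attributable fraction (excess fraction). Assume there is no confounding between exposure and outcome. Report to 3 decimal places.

p₁ = P(outcome | exposed) = 3207/3733 = 0.85909
p₀ = P(outcome | unexposed) = 1096/4314 = 0.25406
Overall risk P(Y=1) = π·p₁ + (1−π)·p₀ = 0.206×0.85909 + 0.794×0.25406 = 0.37869.
Under exogeneity, PAF = [P(Y=1) − p₀] / P(Y=1).
PAF = (0.37869 − 0.25406) / 0.37869 ≈ 0.3291

PAF ≈ 0.329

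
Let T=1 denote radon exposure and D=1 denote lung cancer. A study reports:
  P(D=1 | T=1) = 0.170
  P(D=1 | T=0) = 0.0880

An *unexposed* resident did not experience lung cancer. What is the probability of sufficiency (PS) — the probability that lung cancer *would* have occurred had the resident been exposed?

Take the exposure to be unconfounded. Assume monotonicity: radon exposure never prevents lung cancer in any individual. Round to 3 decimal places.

Let p₁ = 0.17, p₀ = 0.088.
Under exogeneity and monotonicity, PS = (p₁ − p₀) / (1 − p₀).
PS = (0.17 − 0.088) / (1 − 0.088) = 0.082 / 0.912 ≈ 0.0899

PS ≈ 0.090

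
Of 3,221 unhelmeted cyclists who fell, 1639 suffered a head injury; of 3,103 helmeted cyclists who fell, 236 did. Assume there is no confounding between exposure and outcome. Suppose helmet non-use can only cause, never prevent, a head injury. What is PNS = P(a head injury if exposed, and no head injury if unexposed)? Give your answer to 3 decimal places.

PNS ≈ 0.433

p₁ = P(outcome | exposed) = 1639/3221 = 0.50885
p₀ = P(outcome | unexposed) = 236/3103 = 0.076055
Under exogeneity and monotonicity, PNS = p₁ − p₀.
PNS = 0.50885 − 0.076055 = 0.43279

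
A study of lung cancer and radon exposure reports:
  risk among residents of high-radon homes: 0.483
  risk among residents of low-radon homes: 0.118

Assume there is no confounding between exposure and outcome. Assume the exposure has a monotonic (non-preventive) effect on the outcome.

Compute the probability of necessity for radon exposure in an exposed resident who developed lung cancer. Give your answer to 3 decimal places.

Let p₁ = 0.483, p₀ = 0.118.
Under exogeneity and monotonicity, PN = (p₁ − p₀) / p₁.
PN = (0.483 − 0.118) / 0.483 = 0.365 / 0.483 ≈ 0.7557

PN ≈ 0.756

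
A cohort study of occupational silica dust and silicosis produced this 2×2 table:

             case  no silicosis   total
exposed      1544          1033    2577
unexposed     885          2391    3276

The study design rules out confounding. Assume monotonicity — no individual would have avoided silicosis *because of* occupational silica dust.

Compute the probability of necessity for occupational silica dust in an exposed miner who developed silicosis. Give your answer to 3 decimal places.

PN ≈ 0.549

p₁ = P(outcome | exposed) = 1544/2577 = 0.59915
p₀ = P(outcome | unexposed) = 885/3276 = 0.27015
Under exogeneity and monotonicity, PN = (p₁ − p₀) / p₁.
PN = (0.59915 − 0.27015) / 0.59915 = 0.329 / 0.59915 ≈ 0.5491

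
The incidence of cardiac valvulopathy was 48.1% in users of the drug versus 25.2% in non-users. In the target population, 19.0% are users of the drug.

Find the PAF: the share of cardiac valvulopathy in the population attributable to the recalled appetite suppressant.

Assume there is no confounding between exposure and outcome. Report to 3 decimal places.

PAF ≈ 0.147

p₁ = 0.481, p₀ = 0.252.
Overall risk P(Y=1) = π·p₁ + (1−π)·p₀ = 0.19×0.481 + 0.81×0.252 = 0.29551.
Under exogeneity, PAF = [P(Y=1) − p₀] / P(Y=1).
PAF = (0.29551 − 0.252) / 0.29551 ≈ 0.1472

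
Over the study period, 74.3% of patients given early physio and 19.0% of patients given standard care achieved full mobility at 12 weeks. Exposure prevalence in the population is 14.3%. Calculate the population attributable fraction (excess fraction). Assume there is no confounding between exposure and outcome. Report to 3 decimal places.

PAF ≈ 0.294

p₁ = 0.743, p₀ = 0.19.
Overall risk P(Y=1) = π·p₁ + (1−π)·p₀ = 0.143×0.743 + 0.857×0.19 = 0.26908.
Under exogeneity, PAF = [P(Y=1) − p₀] / P(Y=1).
PAF = (0.26908 − 0.19) / 0.26908 ≈ 0.2939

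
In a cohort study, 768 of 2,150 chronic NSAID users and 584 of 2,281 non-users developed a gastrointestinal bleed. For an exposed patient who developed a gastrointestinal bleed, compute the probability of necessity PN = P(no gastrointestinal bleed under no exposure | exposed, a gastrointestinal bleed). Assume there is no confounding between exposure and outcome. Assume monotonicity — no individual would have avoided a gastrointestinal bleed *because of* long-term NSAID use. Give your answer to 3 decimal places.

PN ≈ 0.283

p₁ = P(outcome | exposed) = 768/2150 = 0.35721
p₀ = P(outcome | unexposed) = 584/2281 = 0.25603
Under exogeneity and monotonicity, PN = (p₁ − p₀) / p₁.
PN = (0.35721 − 0.25603) / 0.35721 = 0.10118 / 0.35721 ≈ 0.2833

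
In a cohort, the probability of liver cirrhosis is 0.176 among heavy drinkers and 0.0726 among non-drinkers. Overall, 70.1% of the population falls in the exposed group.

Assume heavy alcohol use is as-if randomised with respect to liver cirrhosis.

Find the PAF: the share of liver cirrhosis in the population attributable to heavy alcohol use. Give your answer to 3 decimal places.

PAF ≈ 0.500

Let p₁ = 0.176, p₀ = 0.0726.
Overall risk P(Y=1) = π·p₁ + (1−π)·p₀ = 0.701×0.176 + 0.299×0.0726 = 0.14508.
Under exogeneity, PAF = [P(Y=1) − p₀] / P(Y=1).
PAF = (0.14508 − 0.0726) / 0.14508 ≈ 0.4996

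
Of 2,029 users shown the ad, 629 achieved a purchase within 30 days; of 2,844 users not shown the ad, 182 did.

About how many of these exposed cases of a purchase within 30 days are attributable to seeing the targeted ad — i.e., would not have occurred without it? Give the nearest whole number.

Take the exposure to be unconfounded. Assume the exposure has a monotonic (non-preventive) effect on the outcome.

about 499 cases

p₁ = P(outcome | exposed) = 629/2029 = 0.31
p₀ = P(outcome | unexposed) = 182/2844 = 0.063994
PN = (p₁ − p₀)/p₁ = (0.31 − 0.063994) / 0.31 ≈ 0.79357.
Attributable cases ≈ PN × (exposed cases) = 0.79357 × 629 ≈ 499.16.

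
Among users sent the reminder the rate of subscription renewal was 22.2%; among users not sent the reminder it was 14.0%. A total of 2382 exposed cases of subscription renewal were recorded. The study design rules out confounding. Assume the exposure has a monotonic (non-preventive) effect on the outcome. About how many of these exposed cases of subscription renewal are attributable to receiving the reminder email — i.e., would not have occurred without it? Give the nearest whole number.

p₁ = 0.222, p₀ = 0.14.
PN = (p₁ − p₀)/p₁ = (0.222 − 0.14) / 0.222 ≈ 0.36937.
Attributable cases ≈ PN × (exposed cases) = 0.36937 × 2382 ≈ 879.84.

about 880 cases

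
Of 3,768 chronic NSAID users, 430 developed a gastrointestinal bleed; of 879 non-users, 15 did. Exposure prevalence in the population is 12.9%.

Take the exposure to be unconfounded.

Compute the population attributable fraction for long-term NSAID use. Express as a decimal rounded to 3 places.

p₁ = P(outcome | exposed) = 430/3768 = 0.11412
p₀ = P(outcome | unexposed) = 15/879 = 0.017065
Overall risk P(Y=1) = π·p₁ + (1−π)·p₀ = 0.129×0.11412 + 0.871×0.017065 = 0.029585.
Under exogeneity, PAF = [P(Y=1) − p₀] / P(Y=1).
PAF = (0.029585 − 0.017065) / 0.029585 ≈ 0.4232

PAF ≈ 0.423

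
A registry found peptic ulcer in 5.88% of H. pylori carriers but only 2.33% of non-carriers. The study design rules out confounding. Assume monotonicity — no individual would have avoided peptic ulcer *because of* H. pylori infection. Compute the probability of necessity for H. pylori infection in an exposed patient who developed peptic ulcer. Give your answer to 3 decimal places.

p₁ = 0.0588, p₀ = 0.0233.
Under exogeneity and monotonicity, PN = (p₁ − p₀) / p₁.
PN = (0.0588 − 0.0233) / 0.0588 = 0.0355 / 0.0588 ≈ 0.6037

PN ≈ 0.604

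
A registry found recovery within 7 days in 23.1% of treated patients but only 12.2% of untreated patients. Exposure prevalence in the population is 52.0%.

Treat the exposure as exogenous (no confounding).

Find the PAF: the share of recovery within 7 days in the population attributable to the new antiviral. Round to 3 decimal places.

p₁ = 0.231, p₀ = 0.122.
Overall risk P(Y=1) = π·p₁ + (1−π)·p₀ = 0.52×0.231 + 0.48×0.122 = 0.17868.
Under exogeneity, PAF = [P(Y=1) − p₀] / P(Y=1).
PAF = (0.17868 − 0.122) / 0.17868 ≈ 0.3172

PAF ≈ 0.317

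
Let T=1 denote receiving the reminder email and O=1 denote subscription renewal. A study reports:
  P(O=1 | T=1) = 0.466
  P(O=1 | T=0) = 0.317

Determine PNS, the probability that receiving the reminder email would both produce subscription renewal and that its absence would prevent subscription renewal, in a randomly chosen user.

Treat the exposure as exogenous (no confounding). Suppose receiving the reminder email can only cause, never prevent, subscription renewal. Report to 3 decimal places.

Let p₁ = 0.466, p₀ = 0.317.
Under exogeneity and monotonicity, PNS = p₁ − p₀.
PNS = 0.466 − 0.317 = 0.149

PNS ≈ 0.149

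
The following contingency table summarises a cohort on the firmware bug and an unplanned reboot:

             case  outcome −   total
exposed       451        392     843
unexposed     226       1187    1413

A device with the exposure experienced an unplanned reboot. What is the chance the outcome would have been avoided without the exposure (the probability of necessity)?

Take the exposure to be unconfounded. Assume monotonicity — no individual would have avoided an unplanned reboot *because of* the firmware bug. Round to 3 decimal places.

PN ≈ 0.701

p₁ = P(outcome | exposed) = 451/843 = 0.53499
p₀ = P(outcome | unexposed) = 226/1413 = 0.15994
Under exogeneity and monotonicity, PN = (p₁ − p₀)/p₁.
PN = (0.53499 − 0.15994) / 0.53499 ≈ 0.7010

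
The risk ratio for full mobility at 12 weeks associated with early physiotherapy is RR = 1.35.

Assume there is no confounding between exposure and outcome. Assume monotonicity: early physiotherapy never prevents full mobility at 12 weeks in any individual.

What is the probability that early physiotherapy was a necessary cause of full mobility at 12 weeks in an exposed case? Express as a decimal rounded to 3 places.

PN ≈ 0.259

Under exogeneity and monotonicity, PN = (RR − 1) / RR = 1 − 1/RR.
PN = (1.35 − 1) / 1.35 = 0.35 / 1.35 ≈ 0.2593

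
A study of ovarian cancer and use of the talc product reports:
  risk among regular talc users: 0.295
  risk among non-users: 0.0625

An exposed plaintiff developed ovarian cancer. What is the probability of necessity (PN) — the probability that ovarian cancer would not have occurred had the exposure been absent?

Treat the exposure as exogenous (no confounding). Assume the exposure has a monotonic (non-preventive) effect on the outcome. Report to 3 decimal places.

PN ≈ 0.788

Let p₁ = 0.295, p₀ = 0.0625.
Under exogeneity and monotonicity, PN = (p₁ − p₀) / p₁.
PN = (0.295 − 0.0625) / 0.295 = 0.2325 / 0.295 ≈ 0.7881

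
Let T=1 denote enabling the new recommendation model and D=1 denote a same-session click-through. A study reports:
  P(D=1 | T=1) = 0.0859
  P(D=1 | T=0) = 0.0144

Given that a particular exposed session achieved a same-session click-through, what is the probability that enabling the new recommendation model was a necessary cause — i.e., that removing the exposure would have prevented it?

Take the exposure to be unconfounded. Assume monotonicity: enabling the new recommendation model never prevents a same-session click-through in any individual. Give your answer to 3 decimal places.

Let p₁ = 0.0859, p₀ = 0.0144.
Under exogeneity and monotonicity, PN = (p₁ − p₀) / p₁.
PN = (0.0859 − 0.0144) / 0.0859 = 0.0715 / 0.0859 ≈ 0.8324

PN ≈ 0.832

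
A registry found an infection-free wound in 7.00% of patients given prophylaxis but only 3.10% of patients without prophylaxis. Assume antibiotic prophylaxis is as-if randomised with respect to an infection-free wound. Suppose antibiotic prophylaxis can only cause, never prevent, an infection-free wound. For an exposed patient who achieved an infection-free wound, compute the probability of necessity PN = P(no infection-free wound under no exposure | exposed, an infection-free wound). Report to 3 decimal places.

PN ≈ 0.557

p₁ = 0.07, p₀ = 0.031.
Under exogeneity and monotonicity, PN = (p₁ − p₀) / p₁.
PN = (0.07 − 0.031) / 0.07 = 0.039 / 0.07 ≈ 0.5571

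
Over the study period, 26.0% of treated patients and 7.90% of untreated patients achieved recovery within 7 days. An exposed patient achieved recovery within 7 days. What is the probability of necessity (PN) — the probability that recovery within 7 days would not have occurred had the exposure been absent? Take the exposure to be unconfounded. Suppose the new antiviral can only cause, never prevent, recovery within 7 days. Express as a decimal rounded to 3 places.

PN ≈ 0.696

p₁ = 0.26, p₀ = 0.079.
Under exogeneity and monotonicity, PN = (p₁ − p₀) / p₁.
PN = (0.26 − 0.079) / 0.26 = 0.181 / 0.26 ≈ 0.6962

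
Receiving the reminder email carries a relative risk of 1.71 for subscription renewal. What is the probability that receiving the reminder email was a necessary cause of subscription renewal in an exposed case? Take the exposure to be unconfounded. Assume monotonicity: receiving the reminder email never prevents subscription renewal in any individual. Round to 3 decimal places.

Under exogeneity and monotonicity, PN = (RR − 1) / RR = 1 − 1/RR.
PN = (1.71 − 1) / 1.71 = 0.71 / 1.71 ≈ 0.4152

PN ≈ 0.415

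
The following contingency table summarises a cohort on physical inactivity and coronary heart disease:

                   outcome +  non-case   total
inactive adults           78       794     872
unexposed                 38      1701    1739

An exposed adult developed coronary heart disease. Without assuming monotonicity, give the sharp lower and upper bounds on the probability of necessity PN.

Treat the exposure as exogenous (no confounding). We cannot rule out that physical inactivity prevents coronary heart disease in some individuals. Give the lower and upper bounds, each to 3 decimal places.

0.756 ≤ PN ≤ 1.000

p₁ = P(outcome | exposed) = 78/872 = 0.08945
p₀ = P(outcome | unexposed) = 38/1739 = 0.021852
Under exogeneity alone the bounds on PN are max{0,(p₁−p₀)/p₁} ≤ PN ≤ min{1,(1−p₀)/p₁}.
  lower = (p₁ − p₀)/p₁ = 0.067598 / 0.08945 ≈ 0.7557
  upper = min{1, (1 − p₀)/p₁} = 0.97815 / 0.08945 ≈ 10.9352 → capped at 1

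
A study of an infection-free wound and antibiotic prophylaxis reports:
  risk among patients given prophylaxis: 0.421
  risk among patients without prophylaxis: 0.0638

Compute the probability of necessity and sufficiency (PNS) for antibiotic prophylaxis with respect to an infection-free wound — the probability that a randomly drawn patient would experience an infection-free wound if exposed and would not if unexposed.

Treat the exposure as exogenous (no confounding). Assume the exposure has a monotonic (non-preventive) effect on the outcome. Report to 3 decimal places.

Let p₁ = 0.421, p₀ = 0.0638.
Under exogeneity and monotonicity, PNS = p₁ − p₀.
PNS = 0.421 − 0.0638 = 0.3572

PNS ≈ 0.357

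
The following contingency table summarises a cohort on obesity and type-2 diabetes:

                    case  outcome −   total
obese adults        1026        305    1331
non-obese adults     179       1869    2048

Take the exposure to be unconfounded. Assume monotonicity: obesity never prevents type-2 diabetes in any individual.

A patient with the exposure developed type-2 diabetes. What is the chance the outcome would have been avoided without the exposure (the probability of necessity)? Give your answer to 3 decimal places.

p₁ = P(outcome | exposed) = 1026/1331 = 0.77085
p₀ = P(outcome | unexposed) = 179/2048 = 0.087402
Under exogeneity and monotonicity, PN = (p₁ − p₀)/p₁.
PN = (0.77085 − 0.087402) / 0.77085 ≈ 0.8866

PN ≈ 0.887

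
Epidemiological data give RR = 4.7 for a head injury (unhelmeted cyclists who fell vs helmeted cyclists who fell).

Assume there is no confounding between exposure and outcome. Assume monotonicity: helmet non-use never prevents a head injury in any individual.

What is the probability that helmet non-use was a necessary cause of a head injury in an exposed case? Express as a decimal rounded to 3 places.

PN ≈ 0.787

Under exogeneity and monotonicity, PN = (RR − 1) / RR = 1 − 1/RR.
PN = (4.7 − 1) / 4.7 = 3.7 / 4.7 ≈ 0.7872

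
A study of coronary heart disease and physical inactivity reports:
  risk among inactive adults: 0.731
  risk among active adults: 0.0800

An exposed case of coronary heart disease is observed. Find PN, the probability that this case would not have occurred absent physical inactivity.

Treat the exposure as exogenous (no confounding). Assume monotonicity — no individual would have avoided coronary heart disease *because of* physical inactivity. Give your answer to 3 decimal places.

Let p₁ = 0.731, p₀ = 0.08.
Under exogeneity and monotonicity, PN = (p₁ − p₀) / p₁.
PN = (0.731 − 0.08) / 0.731 = 0.651 / 0.731 ≈ 0.8906

PN ≈ 0.891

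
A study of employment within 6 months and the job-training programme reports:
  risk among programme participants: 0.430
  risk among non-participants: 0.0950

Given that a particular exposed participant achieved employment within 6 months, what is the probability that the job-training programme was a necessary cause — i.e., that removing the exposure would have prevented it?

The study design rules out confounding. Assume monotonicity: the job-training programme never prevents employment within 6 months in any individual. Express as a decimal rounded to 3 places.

PN ≈ 0.779

Let p₁ = 0.43, p₀ = 0.095.
Under exogeneity and monotonicity, PN = (p₁ − p₀) / p₁.
PN = (0.43 − 0.095) / 0.43 = 0.335 / 0.43 ≈ 0.7791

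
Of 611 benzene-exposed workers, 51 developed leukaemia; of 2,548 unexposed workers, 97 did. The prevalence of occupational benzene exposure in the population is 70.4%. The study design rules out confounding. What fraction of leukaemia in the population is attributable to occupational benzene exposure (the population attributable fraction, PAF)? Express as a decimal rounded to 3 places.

p₁ = P(outcome | exposed) = 51/611 = 0.08347
p₀ = P(outcome | unexposed) = 97/2548 = 0.038069
Overall risk P(Y=1) = π·p₁ + (1−π)·p₀ = 0.704×0.08347 + 0.296×0.038069 = 0.070031.
Under exogeneity, PAF = [P(Y=1) − p₀] / P(Y=1).
PAF = (0.070031 − 0.038069) / 0.070031 ≈ 0.4564

PAF ≈ 0.456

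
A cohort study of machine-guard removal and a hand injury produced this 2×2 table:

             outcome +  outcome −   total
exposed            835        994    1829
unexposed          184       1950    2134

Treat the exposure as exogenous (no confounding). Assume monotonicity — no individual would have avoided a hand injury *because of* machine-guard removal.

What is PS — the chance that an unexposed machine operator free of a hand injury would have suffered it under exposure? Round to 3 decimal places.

PS ≈ 0.405

p₁ = P(outcome | exposed) = 835/1829 = 0.45653
p₀ = P(outcome | unexposed) = 184/2134 = 0.086223
Under exogeneity and monotonicity, PS = (p₁ − p₀)/(1 − p₀).
PS = (0.45653 − 0.086223) / 0.91378 ≈ 0.4053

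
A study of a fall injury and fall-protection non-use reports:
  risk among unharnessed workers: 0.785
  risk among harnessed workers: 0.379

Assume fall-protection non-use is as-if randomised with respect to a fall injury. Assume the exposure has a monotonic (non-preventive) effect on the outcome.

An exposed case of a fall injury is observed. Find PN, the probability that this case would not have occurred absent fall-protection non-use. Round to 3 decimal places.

Let p₁ = 0.785, p₀ = 0.379.
Under exogeneity and monotonicity, PN = (p₁ − p₀) / p₁.
PN = (0.785 − 0.379) / 0.785 = 0.406 / 0.785 ≈ 0.5172

PN ≈ 0.517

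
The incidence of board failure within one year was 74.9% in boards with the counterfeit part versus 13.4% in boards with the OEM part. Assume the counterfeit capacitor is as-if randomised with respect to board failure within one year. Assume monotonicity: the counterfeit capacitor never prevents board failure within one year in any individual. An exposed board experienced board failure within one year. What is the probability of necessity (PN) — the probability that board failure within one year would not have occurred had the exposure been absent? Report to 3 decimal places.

p₁ = 0.749, p₀ = 0.134.
Under exogeneity and monotonicity, PN = (p₁ − p₀) / p₁.
PN = (0.749 − 0.134) / 0.749 = 0.615 / 0.749 ≈ 0.8211

PN ≈ 0.821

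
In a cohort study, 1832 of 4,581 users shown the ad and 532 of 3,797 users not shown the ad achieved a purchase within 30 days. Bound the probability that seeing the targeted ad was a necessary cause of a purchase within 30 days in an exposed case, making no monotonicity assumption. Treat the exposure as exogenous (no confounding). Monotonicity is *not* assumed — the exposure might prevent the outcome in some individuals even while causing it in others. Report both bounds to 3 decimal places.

p₁ = P(outcome | exposed) = 1832/4581 = 0.39991
p₀ = P(outcome | unexposed) = 532/3797 = 0.14011
Under exogeneity alone the bounds on PN are max{0,(p₁−p₀)/p₁} ≤ PN ≤ min{1,(1−p₀)/p₁}.
  lower = (p₁ − p₀)/p₁ = 0.2598 / 0.39991 ≈ 0.6496
  upper = min{1, (1 − p₀)/p₁} = 0.85989 / 0.39991 ≈ 2.1502 → capped at 1

0.650 ≤ PN ≤ 1.000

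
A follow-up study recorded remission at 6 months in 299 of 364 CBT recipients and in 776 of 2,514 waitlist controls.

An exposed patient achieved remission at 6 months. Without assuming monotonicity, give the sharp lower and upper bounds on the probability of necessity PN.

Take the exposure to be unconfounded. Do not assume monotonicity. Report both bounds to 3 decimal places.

0.624 ≤ PN ≤ 0.842

p₁ = P(outcome | exposed) = 299/364 = 0.82143
p₀ = P(outcome | unexposed) = 776/2514 = 0.30867
Under exogeneity alone the bounds on PN are max{0,(p₁−p₀)/p₁} ≤ PN ≤ min{1,(1−p₀)/p₁}.
  lower = (p₁ − p₀)/p₁ = 0.51276 / 0.82143 ≈ 0.6242
  upper = min{1, (1 − p₀)/p₁} = 0.69133 / 0.82143 ≈ 0.8416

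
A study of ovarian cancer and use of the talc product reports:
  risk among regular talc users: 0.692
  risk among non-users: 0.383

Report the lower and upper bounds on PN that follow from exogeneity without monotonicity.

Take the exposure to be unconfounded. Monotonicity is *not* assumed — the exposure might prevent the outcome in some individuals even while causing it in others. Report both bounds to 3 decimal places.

0.447 ≤ PN ≤ 0.892

Let p₁ = 0.692, p₀ = 0.383.
Under exogeneity alone the bounds on PN are max{0,(p₁−p₀)/p₁} ≤ PN ≤ min{1,(1−p₀)/p₁}.
  lower = (p₁ − p₀)/p₁ = 0.309 / 0.692 ≈ 0.4465
  upper = min{1, (1 − p₀)/p₁} = 0.617 / 0.692 ≈ 0.8916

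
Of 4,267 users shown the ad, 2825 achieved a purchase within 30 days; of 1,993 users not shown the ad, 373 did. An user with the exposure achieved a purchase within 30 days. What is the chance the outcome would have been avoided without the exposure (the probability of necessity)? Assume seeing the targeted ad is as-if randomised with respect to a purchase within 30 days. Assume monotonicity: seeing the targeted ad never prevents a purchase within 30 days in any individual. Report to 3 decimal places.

PN ≈ 0.717

p₁ = P(outcome | exposed) = 2825/4267 = 0.66206
p₀ = P(outcome | unexposed) = 373/1993 = 0.18716
Under exogeneity and monotonicity, PN = (p₁ − p₀) / p₁.
PN = (0.66206 − 0.18716) / 0.66206 = 0.4749 / 0.66206 ≈ 0.7173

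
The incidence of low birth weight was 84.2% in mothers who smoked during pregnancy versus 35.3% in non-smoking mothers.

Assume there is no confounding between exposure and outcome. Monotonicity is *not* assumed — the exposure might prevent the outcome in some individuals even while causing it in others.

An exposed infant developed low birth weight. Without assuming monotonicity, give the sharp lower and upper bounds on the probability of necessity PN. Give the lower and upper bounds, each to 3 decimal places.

0.581 ≤ PN ≤ 0.768

p₁ = 0.842, p₀ = 0.353.
Under exogeneity alone the bounds on PN are max{0,(p₁−p₀)/p₁} ≤ PN ≤ min{1,(1−p₀)/p₁}.
  lower = (p₁ − p₀)/p₁ = 0.489 / 0.842 ≈ 0.5808
  upper = min{1, (1 − p₀)/p₁} = 0.647 / 0.842 ≈ 0.7684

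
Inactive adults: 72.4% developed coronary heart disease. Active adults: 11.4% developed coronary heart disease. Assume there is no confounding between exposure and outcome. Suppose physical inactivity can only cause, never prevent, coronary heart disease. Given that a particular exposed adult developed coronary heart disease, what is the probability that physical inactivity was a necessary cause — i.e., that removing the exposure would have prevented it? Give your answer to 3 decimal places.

PN ≈ 0.843

p₁ = 0.724, p₀ = 0.114.
Under exogeneity and monotonicity, PN = (p₁ − p₀) / p₁.
PN = (0.724 − 0.114) / 0.724 = 0.61 / 0.724 ≈ 0.8425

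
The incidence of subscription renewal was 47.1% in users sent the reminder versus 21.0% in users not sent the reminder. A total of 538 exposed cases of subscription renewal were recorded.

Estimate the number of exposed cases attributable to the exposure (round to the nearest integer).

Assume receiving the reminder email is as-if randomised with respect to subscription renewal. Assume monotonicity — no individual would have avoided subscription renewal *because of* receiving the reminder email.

p₁ = 0.471, p₀ = 0.21.
PN = (p₁ − p₀)/p₁ = (0.471 − 0.21) / 0.471 ≈ 0.55414.
Attributable cases ≈ PN × (exposed cases) = 0.55414 × 538 ≈ 298.13.

about 298 cases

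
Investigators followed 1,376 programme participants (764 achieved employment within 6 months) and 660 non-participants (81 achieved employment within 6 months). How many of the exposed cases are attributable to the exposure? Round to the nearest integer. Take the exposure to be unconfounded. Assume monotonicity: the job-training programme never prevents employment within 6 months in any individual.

p₁ = P(outcome | exposed) = 764/1376 = 0.55523
p₀ = P(outcome | unexposed) = 81/660 = 0.12273
PN = (p₁ − p₀)/p₁ = (0.55523 − 0.12273) / 0.55523 ≈ 0.77896.
Attributable cases ≈ PN × (exposed cases) = 0.77896 × 764 ≈ 595.13.

about 595 cases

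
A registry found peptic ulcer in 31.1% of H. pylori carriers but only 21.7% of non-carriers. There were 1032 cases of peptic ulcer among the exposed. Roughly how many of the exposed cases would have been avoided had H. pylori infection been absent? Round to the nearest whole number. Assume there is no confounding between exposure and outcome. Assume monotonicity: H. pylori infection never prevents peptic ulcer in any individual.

about 312 cases

p₁ = 0.311, p₀ = 0.217.
PN = (p₁ − p₀)/p₁ = (0.311 − 0.217) / 0.311 ≈ 0.30225.
Attributable cases ≈ PN × (exposed cases) = 0.30225 × 1032 ≈ 311.92.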